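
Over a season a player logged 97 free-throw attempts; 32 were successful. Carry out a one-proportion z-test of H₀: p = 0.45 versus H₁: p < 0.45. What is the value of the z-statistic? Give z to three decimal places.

The sample proportion is 32/97 = 0.32990.
SE₀ = √(0.45·0.55/97) = 0.050513.
Test statistic: z = -0.12010/0.050513 = -2.378.

z = -2.378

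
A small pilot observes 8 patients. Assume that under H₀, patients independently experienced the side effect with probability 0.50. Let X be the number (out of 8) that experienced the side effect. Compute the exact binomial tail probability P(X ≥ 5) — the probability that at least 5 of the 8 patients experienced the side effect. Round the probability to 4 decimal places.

X is binomial with n = 8 and p = 0.50.
P(X ≥ 5) = C(8,5)·0.50^5·0.50^3 + C(8,6)·0.50^6·0.50^2 + C(8,7)·0.50^7·0.50^1 + C(8,8)·0.50^8·0.50^0.
= 0.218750 + 0.109375 + 0.031250 + 0.003906 = 0.3633.

P = 0.3633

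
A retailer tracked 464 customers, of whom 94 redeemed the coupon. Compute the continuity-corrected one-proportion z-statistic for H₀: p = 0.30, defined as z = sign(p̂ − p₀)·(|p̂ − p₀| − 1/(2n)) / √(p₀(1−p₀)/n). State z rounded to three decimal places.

z = -4.528

Sample proportion p̂ = 94/464 = 0.20259. p̂ − p₀ = -0.097414.
Continuity correction 1/(2n) = 1/928 = 0.001078.
Corrected numerator: |-0.097414| − 0.001078 = 0.096336.
SE₀ = √(0.30·0.70/464) = 0.021274.
z = (−)0.096336/0.021274 = -4.528.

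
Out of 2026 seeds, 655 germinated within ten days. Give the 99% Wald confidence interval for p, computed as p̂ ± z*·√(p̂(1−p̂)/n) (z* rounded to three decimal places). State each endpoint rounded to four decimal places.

Sample proportion p̂ = 655/2026 = 0.32330.
SE = √(p̂(1−p̂)/n) = √(0.218776/2026) = 0.010392.
z* = 2.576 at the 99% level.
Margin = 2.576·0.010392 = 0.02677.
Interval: 0.32330 ± 0.02677 → (0.2965, 0.3501).

(0.2965, 0.3501)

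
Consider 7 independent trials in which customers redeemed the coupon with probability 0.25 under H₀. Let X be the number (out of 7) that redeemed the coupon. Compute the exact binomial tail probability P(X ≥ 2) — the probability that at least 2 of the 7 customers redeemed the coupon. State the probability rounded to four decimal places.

X ~ Binomial(n=7, p=0.25).
P(X ≥ 2) = Σ_{j=2}^{7} C(7,j)·0.25^j·0.75^{7−j}.
= 0.311462 + 0.173035 + 0.057678 + 0.011536 + 0.001282 + 0.000061 = 0.5551.

P = 0.5551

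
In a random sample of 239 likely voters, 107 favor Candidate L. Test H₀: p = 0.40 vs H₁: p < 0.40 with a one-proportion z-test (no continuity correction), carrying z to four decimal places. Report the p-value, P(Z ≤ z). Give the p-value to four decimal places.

p-value = 0.9339

p̂ = 107/239 = 0.44770.
Under H₀, SE = √(p₀(1−p₀)/n) = √(0.40·0.60/239) = √0.001004184 = 0.031689.
Test statistic (full precision, shown to 4 dp): z = (107/239 − 0.40)/SE₀ ≈ 1.5052.
From the standard normal, P(Z ≤ z) = 0.9339.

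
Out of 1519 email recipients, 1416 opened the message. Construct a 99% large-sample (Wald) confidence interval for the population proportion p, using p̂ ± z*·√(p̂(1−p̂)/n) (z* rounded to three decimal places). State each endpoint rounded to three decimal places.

(0.916, 0.949)

With x = 1416 successes in n = 1519, p̂ = 0.93219.
Standard error of p̂: √(0.063210/1519) = √0.000041613 = 0.006451.
The 99% critical value is z* = 2.576.
Margin = 2.576·0.006451 = 0.01662.
Interval: 0.93219 ± 0.01662 → (0.916, 0.949).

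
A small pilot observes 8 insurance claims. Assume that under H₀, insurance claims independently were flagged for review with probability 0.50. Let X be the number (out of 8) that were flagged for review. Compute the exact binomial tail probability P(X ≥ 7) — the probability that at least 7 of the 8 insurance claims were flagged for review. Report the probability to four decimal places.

P = 0.0352

X is binomial with n = 8 and p = 0.50.
P(X ≥ 7) = C(8,7)·0.50^7·0.50^1 + C(8,8)·0.50^8·0.50^0.
= 0.031250 + 0.003906 = 0.0352.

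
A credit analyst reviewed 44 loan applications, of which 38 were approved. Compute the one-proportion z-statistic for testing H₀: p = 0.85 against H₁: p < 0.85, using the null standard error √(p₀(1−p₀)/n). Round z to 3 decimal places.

z = 0.253

With x = 38 successes in n = 44, p̂ = 0.86364.
Under H₀, SE = √(p₀(1−p₀)/n) = √(0.85·0.15/44) = √0.002897727 = 0.053831.
z = (0.86364 − 0.85)/0.053831 = 0.01364/0.053831 = 0.253.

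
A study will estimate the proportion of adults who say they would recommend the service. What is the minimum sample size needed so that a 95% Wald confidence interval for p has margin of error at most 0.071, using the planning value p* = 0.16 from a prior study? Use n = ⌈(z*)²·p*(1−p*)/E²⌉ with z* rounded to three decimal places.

n = 103

For 95% confidence, z* = 1.960.
p*(1−p*) = 0.16·0.84 = 0.1344.
Required n before rounding: 3.841600 × 0.1344 / 0.071² = 102.422.
⌈102.422⌉ = 103.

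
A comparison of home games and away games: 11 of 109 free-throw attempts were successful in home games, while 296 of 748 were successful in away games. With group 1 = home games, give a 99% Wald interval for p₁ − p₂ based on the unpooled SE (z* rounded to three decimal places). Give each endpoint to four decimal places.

(-0.3822, -0.2074)

p̂₁ = 0.10092, p̂₂ = 0.39572, so the observed difference is -0.29480.
Unpooled SE = √(p̂₁(1−p̂₁)/n₁ + p̂₂(1−p̂₂)/n₂) = √(0.000832414 + 0.000319687) = 0.033943.
z* = 2.576 at the 99% level. Margin = 2.576·0.033943 = 0.08744.
So the interval runs from -0.3822 to -0.2074.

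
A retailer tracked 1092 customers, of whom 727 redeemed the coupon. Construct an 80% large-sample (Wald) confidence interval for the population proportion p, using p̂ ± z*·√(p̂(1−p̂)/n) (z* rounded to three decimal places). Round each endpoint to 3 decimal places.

Sample proportion p̂ = 727/1092 = 0.66575.
SE(p̂) = √(0.66575·0.33425/1092) = 0.014275.
z* = 1.282 at the 80% level.
Margin = 1.282·0.014275 = 0.01830.
Interval: 0.66575 ± 0.01830 → (0.647, 0.684).

(0.647, 0.684)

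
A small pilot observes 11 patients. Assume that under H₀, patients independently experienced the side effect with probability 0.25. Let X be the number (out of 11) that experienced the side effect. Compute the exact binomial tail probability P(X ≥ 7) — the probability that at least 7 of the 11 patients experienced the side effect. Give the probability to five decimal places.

P = 0.00756

X is binomial with n = 11 and p = 0.25.
P(X ≥ 7) = Σ_{j=7}^{11} C(11,j)·0.25^j·0.75^{11−j}.
= 0.006373 + 0.001062 + 0.000118 + 0.000008 + 0.000000 = 0.00756.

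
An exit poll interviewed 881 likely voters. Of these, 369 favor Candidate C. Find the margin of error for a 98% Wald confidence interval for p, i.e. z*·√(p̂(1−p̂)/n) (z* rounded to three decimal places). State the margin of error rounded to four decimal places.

ME = 0.0387

p̂ = 369/881 = 0.41884.
Standard error of p̂: √(0.243413/881) = √0.000276292 = 0.016622.
The 98% critical value is z* = 2.326.
Margin of error = z*·SE = 2.326 × 0.016622 = 0.0387.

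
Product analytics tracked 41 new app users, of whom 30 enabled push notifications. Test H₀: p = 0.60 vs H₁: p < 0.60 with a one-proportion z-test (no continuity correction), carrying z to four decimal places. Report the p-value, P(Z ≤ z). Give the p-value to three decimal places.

p-value = 0.957

Sample proportion p̂ = 30/41 = 0.73171.
Null standard error: √(0.60·0.40/41) = √0.005853659 = 0.076509.
z = (p̂ − p₀)/SE = (30/41 − 0.60)/0.076509 ≈ 1.7215.
p-value = P(Z ≤ z) with z = 1.7215 → 0.957.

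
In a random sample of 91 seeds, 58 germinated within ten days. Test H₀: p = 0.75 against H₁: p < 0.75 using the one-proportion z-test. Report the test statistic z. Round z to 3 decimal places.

z = -2.481

Sample proportion p̂ = 58/91 = 0.63736.
Under H₀, SE = √(p₀(1−p₀)/n) = √(0.75·0.25/91) = √0.002060440 = 0.045392.
z = (p̂ − p₀)/SE = (0.63736 − 0.75)/0.045392 = -2.481.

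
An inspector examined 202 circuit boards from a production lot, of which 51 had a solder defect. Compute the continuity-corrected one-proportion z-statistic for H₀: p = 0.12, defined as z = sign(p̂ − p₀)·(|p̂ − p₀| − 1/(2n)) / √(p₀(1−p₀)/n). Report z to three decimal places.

z = 5.686

The sample proportion is 51/202 = 0.25248. p̂ − p₀ = 0.132475.
1/(2n) = 0.002475.
Corrected numerator: |0.132475| − 0.002475 = 0.130000.
Null standard error: √(0.12·0.88/202) = √0.000522772 = 0.022864.
z = +0.130000/0.022864 = 5.686.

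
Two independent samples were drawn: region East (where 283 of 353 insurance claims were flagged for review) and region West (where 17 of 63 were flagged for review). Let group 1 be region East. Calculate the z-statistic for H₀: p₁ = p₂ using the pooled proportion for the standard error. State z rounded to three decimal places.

z = 8.672

Sample proportions: p̂₁ = 283/353 = 0.80170 and p̂₂ = 17/63 = 0.26984.
Pooling: p̂ = 300/416 = 0.72115.
SE = √[p̂(1−p̂)(1/n₁+1/n₂)] = √[0.72115·0.27885·(1/353+1/63)] ≈ 0.061332.
z = 0.53186/0.061332 = 8.672.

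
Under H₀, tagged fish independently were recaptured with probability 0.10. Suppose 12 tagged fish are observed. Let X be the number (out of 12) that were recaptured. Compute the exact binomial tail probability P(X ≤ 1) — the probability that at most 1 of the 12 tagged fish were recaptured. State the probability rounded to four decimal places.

P = 0.6590

X is binomial with n = 12 and p = 0.10.
P(X ≤ 1) = C(12,0)·0.10^0·0.90^12 + C(12,1)·0.10^1·0.90^11.
= 0.282430 + 0.376573 = 0.6590.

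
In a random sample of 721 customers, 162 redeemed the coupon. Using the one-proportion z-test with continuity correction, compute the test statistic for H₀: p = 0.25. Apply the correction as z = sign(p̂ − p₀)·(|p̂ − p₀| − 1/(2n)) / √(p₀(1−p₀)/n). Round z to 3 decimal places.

z = -1.527

With x = 162 successes in n = 721, p̂ = 0.22469. p̂ − p₀ = -0.025312.
Continuity correction 1/(2n) = 1/1442 = 0.000693.
Corrected numerator: |-0.025312| − 0.000693 = 0.024619.
SE₀ = √(0.25·0.75/721) = 0.016126.
z = −0.024619/0.016126 = -1.527.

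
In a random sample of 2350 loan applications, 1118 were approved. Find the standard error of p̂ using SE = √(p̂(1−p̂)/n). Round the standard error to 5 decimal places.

The sample proportion is 1118/2350 = 0.47574.
p̂(1−p̂) = 0.47574·0.52426 = 0.249411.
SE = √(0.249411/2350) = 0.01030.

SE = 0.01030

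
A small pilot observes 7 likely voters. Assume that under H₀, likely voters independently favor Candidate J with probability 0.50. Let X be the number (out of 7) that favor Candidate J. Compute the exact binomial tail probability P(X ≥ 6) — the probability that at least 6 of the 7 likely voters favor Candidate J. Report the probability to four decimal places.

X ~ Binomial(n=7, p=0.50).
P(X ≥ 6) = C(7,6)·0.50^6·0.50^1 + C(7,7)·0.50^7·0.50^0.
= 0.054688 + 0.007812 = 0.0625.

P = 0.0625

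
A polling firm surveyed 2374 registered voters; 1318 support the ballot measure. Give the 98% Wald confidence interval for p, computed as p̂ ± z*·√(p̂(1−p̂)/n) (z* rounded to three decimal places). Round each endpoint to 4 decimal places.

With x = 1318 successes in n = 2374, p̂ = 0.55518.
SE = √(p̂(1−p̂)/n) = √(0.246955/2374) = 0.010199.
For 98% confidence, z* = 2.326.
Margin of error: 2.326 × 0.010199 = 0.02372.
CI: 0.55518 ± 0.02372 = (0.5315, 0.5789).

(0.5315, 0.5789)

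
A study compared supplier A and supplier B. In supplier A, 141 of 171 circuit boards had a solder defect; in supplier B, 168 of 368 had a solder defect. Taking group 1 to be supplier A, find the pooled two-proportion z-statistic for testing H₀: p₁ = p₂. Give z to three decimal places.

Sample proportions: p̂₁ = 141/171 = 0.82456 and p̂₂ = 168/368 = 0.45652.
Pooling: p̂ = 309/539 = 0.57328.
SE = √[p̂(1−p̂)(1/n₁+1/n₂)] = √[0.57328·0.42672·(1/171+1/368)] ≈ 0.045775.
z = (p̂₁ − p̂₂)/SE = (0.82456 − 0.45652)/0.045775 = 0.36804/0.045775 = 8.040.

z = 8.040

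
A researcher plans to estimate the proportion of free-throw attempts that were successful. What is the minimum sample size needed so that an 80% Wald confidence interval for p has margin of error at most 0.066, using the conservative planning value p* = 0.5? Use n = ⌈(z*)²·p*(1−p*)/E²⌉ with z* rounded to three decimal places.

For 80% confidence, z* = 1.282.
p*(1−p*) = 0.2500.
(z*)²·p*(1−p*)/E² = 1.643524·0.2500/0.004356 = 94.325.
⌈94.325⌉ = 95.

n = 95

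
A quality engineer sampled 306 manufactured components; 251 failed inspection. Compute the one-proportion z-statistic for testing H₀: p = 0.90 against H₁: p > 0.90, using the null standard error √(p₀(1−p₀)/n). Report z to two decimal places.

p̂ = 251/306 = 0.82026.
Under H₀, SE = √(p₀(1−p₀)/n) = √(0.90·0.10/306) = √0.000294118 = 0.017150.
Test statistic: z = -0.07974/0.017150 = -4.65.

z = -4.65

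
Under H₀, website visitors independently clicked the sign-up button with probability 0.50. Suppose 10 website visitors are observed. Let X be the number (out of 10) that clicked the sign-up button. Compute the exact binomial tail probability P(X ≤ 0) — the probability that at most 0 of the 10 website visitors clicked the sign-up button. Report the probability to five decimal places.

X is binomial with n = 10 and p = 0.50.
P(X ≤ 0) = C(10,0)·0.50^0·0.50^10.
= 0.000977 = 0.00098.

P = 0.00098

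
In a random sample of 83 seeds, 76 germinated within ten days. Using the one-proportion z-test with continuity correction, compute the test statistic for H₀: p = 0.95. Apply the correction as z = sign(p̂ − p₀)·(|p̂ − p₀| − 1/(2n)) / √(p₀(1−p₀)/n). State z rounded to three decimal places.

p̂ = 76/83 = 0.91566. p̂ − p₀ = -0.034337.
1/(2n) = 0.006024.
Corrected numerator: |-0.034337| − 0.006024 = 0.028313.
SE₀ = √(0.95·0.05/83) = 0.023923.
z = (−)0.028313/0.023923 = -1.184.

z = -1.184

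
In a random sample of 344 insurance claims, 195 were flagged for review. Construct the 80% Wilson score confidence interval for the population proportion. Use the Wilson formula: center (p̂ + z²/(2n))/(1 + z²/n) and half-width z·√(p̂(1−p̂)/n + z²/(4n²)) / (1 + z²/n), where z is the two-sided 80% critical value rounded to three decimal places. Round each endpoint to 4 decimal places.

(0.5324, 0.6007)

p̂ = 195/344 = 0.56686; z = 1.282, so z² = 1.643524.
Denominator 1 + z²/n = 1 + 1.643524/344 = 1.004778.
Adjusted center: (0.56686 + z²/(2n))/1.004778 = 0.56654.
Radicand: p̂(1−p̂)/n + z²/(4n²) = 0.000713749 + 0.000003472 = 0.000717221.
Half-width = z·√(radicand)/denom = 1.282·0.026781/1.004778 = 0.03417.
Interval: 0.56654 ± 0.03417 → (0.5324, 0.6007).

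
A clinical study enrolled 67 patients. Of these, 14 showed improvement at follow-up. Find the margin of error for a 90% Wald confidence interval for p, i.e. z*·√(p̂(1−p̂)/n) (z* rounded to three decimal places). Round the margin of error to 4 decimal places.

p̂ = 14/67 = 0.20896.
SE(p̂) = √(0.20896·0.79104/67) = 0.049669.
For 90% confidence, z* = 1.645.
So ME = 0.0817.

ME = 0.0817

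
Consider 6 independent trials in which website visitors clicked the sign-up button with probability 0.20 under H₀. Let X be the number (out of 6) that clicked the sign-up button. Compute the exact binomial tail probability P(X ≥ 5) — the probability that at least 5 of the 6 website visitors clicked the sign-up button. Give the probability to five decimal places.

P = 0.00160

X is binomial with n = 6 and p = 0.20.
P(X ≥ 5) = C(6,5)·0.20^5·0.80^1 + C(6,6)·0.20^6·0.80^0.
= 0.001536 + 0.000064 = 0.00160.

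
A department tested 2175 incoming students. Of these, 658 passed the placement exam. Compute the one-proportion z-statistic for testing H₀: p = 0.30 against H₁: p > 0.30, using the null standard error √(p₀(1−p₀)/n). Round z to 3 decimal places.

z = 0.257

The sample proportion is 658/2175 = 0.30253.
Under H₀, SE = √(p₀(1−p₀)/n) = √(0.30·0.70/2175) = √0.000096552 = 0.009826.
Test statistic: z = 0.00253/0.009826 = 0.257.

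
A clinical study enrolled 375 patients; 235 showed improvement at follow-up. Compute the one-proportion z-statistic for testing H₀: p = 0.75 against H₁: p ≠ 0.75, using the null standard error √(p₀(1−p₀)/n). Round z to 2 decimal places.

z = -5.52

Sample proportion p̂ = 235/375 = 0.62667.
Under H₀, SE = √(p₀(1−p₀)/n) = √(0.75·0.25/375) = √0.000500000 = 0.022361.
Test statistic: z = -0.12333/0.022361 = -5.52.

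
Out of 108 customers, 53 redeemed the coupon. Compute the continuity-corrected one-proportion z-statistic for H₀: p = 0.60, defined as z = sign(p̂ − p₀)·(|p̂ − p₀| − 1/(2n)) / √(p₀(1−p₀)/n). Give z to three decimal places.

z = -2.220

p̂ = 53/108 = 0.49074. p̂ − p₀ = -0.109259.
1/(2n) = 0.004630.
Corrected numerator: |-0.109259| − 0.004630 = 0.104629.
Under H₀, SE = √(p₀(1−p₀)/n) = √(0.60·0.40/108) = √0.002222222 = 0.047140.
z = −0.104629/0.047140 = -2.220.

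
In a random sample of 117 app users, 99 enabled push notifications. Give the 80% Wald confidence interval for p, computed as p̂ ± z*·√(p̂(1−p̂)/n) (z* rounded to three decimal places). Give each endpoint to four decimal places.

p̂ = 99/117 = 0.84615.
SE(p̂) = √(0.84615·0.15385/117) = 0.033356.
For 80% confidence, z* = 1.282.
Margin = 1.282·0.033356 = 0.04276.
CI: 0.84615 ± 0.04276 = (0.8034, 0.8889).

(0.8034, 0.8889)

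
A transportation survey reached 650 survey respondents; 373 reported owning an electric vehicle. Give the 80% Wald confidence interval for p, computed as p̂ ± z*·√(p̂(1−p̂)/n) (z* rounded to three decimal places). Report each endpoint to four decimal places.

The sample proportion is 373/650 = 0.57385.
SE(p̂) = √(0.57385·0.42615/650) = 0.019397.
The 80% critical value is z* = 1.282.
Margin = 1.282·0.019397 = 0.02487.
So the interval runs from 0.5490 to 0.5987.

(0.5490, 0.5987)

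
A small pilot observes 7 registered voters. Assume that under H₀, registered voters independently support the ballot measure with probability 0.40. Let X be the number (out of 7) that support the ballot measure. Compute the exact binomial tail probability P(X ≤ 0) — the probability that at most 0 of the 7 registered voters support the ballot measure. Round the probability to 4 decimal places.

P = 0.0280

X is binomial with n = 7 and p = 0.40.
P(X ≤ 0) = C(7,0)·0.40^0·0.60^7.
= 0.027994 = 0.0280.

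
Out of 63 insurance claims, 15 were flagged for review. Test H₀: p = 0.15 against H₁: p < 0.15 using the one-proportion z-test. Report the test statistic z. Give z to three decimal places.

With x = 15 successes in n = 63, p̂ = 0.23810.
Under H₀, SE = √(p₀(1−p₀)/n) = √(0.15·0.85/63) = √0.002023810 = 0.044987.
Test statistic: z = 0.08810/0.044987 = 1.958.

z = 1.958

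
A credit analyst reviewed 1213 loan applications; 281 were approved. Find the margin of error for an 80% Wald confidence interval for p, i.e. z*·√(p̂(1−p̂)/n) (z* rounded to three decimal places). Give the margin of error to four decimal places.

ME = 0.0155

With x = 281 successes in n = 1213, p̂ = 0.23166.
SE(p̂) = √(0.23166·0.76834/1213) = 0.012114.
The 80% critical value is z* = 1.282.
ME = 1.282·0.012114 = 0.0155.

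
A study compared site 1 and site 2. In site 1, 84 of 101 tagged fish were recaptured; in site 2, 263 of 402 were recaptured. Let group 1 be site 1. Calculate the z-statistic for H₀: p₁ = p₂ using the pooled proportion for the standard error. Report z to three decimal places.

z = 3.447

p̂₁ = 84/101 = 0.83168, p̂₂ = 263/402 = 0.65423.
Pooled p̂ = (84+263)/(101+402) = 347/503 = 0.68986.
SE = √[p̂(1−p̂)(1/n₁+1/n₂)] = √[0.68986·0.31014·(1/101+1/402)] ≈ 0.051484.
z = (p̂₁ − p̂₂)/SE = (0.83168 − 0.65423)/0.051484 = 0.17745/0.051484 = 3.447.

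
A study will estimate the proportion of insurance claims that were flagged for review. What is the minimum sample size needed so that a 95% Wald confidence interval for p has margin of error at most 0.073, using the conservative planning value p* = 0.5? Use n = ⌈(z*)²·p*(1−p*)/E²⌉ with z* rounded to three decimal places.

The 95% critical value is z* = 1.960.
p*(1−p*) = 0.2500.
Required n before rounding: 3.841600 × 0.2500 / 0.073² = 180.221.
⌈180.221⌉ = 181.

n = 181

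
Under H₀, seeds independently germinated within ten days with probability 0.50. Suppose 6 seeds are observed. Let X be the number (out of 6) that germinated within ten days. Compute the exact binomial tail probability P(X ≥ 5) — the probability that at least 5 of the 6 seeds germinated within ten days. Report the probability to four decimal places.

X is binomial with n = 6 and p = 0.50.
P(X ≥ 5) = C(6,5)·0.50^5·0.50^1 + C(6,6)·0.50^6·0.50^0.
= 0.093750 + 0.015625 = 0.1094.

P = 0.1094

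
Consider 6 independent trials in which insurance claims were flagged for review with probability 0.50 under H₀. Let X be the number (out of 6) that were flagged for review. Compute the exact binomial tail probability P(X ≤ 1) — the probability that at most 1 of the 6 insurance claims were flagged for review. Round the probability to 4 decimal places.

P = 0.1094

X ~ Binomial(n=6, p=0.50).
P(X ≤ 1) = C(6,0)·0.50^0·0.50^6 + C(6,1)·0.50^1·0.50^5.
= 0.015625 + 0.093750 = 0.1094.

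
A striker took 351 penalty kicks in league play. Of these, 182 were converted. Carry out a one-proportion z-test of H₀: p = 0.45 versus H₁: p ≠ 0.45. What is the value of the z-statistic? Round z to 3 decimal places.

z = 2.580

With x = 182 successes in n = 351, p̂ = 0.51852.
Under H₀, SE = √(p₀(1−p₀)/n) = √(0.45·0.55/351) = √0.000705128 = 0.026554.
z = (p̂ − p₀)/SE = (0.51852 − 0.45)/0.026554 = 2.580.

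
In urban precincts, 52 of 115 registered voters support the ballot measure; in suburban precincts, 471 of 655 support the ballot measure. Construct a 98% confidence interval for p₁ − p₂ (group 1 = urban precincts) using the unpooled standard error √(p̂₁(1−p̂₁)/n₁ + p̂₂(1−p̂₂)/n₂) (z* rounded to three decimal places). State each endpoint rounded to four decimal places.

p̂₁ = 0.45217, p̂₂ = 0.71908, so the observed difference is -0.26691.
Unpooled SE = √(p̂₁(1−p̂₁)/n₁ + p̂₂(1−p̂₂)/n₂) = √(0.002154023 + 0.000308400) = 0.049623.
The 98% critical value is z* = 2.326. Margin = 2.326·0.049623 = 0.11542.
So the interval runs from -0.3823 to -0.1515.

(-0.3823, -0.1515)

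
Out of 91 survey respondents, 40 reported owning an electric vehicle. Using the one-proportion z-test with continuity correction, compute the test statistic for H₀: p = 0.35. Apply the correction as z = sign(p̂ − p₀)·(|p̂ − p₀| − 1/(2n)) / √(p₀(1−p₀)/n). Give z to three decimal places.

z = 1.681

With x = 40 successes in n = 91, p̂ = 0.43956. p̂ − p₀ = 0.089560.
1/(2n) = 0.005495.
Corrected numerator: |0.089560| − 0.005495 = 0.084065.
Null standard error: √(0.35·0.65/91) = √0.002500000 = 0.050000.
z = (+)0.084065/0.050000 = 1.681.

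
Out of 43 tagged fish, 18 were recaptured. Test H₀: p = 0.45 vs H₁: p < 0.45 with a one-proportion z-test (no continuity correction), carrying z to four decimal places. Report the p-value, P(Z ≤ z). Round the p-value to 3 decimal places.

With x = 18 successes in n = 43, p̂ = 0.41860.
SE₀ = √(0.45·0.55/43) = 0.075867.
z = (p̂ − p₀)/SE = (18/43 − 0.45)/0.075867 ≈ -0.4138.
From the standard normal, P(Z ≤ z) = 0.340.

p-value = 0.340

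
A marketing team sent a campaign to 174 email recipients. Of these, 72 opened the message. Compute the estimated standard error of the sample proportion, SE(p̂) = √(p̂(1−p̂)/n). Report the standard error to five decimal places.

With x = 72 successes in n = 174, p̂ = 0.41379.
p̂(1−p̂) = 0.242568.
SE = √(0.242568/174) = 0.03734.

SE = 0.03734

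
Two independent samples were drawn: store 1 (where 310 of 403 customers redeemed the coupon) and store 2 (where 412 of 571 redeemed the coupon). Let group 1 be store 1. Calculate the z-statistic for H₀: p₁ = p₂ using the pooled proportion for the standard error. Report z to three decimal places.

Sample proportions: p̂₁ = 310/403 = 0.76923 and p̂₂ = 412/571 = 0.72154.
Pooled p̂ = (310+412)/(403+571) = 722/974 = 0.74127.
Pooled SE = √[0.1917873·0.00423270] ≈ 0.028492.
z = 0.04769/0.028492 = 1.674.

z = 1.674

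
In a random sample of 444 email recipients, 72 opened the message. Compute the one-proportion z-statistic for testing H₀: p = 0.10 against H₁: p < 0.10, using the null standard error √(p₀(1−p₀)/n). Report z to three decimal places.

z = 4.366

The sample proportion is 72/444 = 0.16216.
Null standard error: √(0.10·0.90/444) = √0.000202703 = 0.014237.
Test statistic: z = 0.06216/0.014237 = 4.366.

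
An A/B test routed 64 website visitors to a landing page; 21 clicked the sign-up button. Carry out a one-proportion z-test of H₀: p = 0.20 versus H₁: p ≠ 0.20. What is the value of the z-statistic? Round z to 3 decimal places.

z = 2.562

p̂ = 21/64 = 0.32812.
SE₀ = √(0.20·0.80/64) = 0.050000.
z = (p̂ − p₀)/SE = (0.32812 − 0.20)/0.050000 = 2.562.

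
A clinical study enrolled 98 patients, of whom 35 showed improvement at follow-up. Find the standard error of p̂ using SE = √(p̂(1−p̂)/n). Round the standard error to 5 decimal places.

Sample proportion p̂ = 35/98 = 0.35714.
p̂(1−p̂) = 0.35714·0.64286 = 0.229591.
SE = √(0.229591/98) = 0.04840.

SE = 0.04840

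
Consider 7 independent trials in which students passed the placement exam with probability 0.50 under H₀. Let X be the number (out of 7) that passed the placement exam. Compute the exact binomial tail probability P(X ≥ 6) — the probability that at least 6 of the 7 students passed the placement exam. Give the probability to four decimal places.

X is binomial with n = 7 and p = 0.50.
P(X ≥ 6) = C(7,6)·0.50^6·0.50^1 + C(7,7)·0.50^7·0.50^0.
= 0.054688 + 0.007812 = 0.0625.

P = 0.0625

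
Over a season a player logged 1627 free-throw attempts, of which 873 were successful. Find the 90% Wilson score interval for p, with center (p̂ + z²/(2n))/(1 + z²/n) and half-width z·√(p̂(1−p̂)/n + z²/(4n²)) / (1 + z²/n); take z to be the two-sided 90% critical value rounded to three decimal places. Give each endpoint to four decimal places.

(0.5162, 0.5568)

Here p̂ = 873/1627 = 0.53657 and z = 1.645 (z² = 2.706025).
1 + z²/n = 1.001663.
Adjusted center: (0.53657 + z²/(2n))/1.001663 = 0.53651.
Radicand: p̂(1−p̂)/n + z²/(4n²) = 0.000152835 + 0.000000256 = 0.000153091.
Half-width = 1.645·√0.000153091/1.001663 = 0.02032.
So the interval runs from 0.5162 to 0.5568.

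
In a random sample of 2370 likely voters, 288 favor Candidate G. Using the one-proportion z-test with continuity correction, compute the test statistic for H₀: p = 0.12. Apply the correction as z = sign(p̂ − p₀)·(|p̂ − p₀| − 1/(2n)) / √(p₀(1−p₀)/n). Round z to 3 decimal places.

z = 0.196

Sample proportion p̂ = 288/2370 = 0.12152. p̂ − p₀ = 0.001519.
1/(2n) = 0.000211.
Corrected numerator: |0.001519| − 0.000211 = 0.001308.
SE₀ = √(0.12·0.88/2370) = 0.006675.
z = (+)0.001308/0.006675 = 0.196.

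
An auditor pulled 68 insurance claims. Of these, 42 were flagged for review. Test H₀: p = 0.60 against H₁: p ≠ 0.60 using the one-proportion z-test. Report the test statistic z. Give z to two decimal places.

p̂ = 42/68 = 0.61765.
SE₀ = √(0.60·0.40/68) = 0.059409.
Test statistic: z = 0.01765/0.059409 = 0.30.

z = 0.30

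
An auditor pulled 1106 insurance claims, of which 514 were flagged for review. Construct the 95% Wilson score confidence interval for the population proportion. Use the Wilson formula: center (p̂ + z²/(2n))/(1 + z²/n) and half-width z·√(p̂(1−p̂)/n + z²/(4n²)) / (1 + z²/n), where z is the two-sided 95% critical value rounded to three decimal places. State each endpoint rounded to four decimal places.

p̂ = 514/1106 = 0.46474; z = 1.960, so z² = 3.841600.
Denominator 1 + z²/n = 1 + 3.841600/1106 = 1.003473.
Center = (0.46474 + 0.001737)/1.003473 = 0.46486.
Radicand: p̂(1−p̂)/n + z²/(4n²) = 0.000224916 + 0.000000785 = 0.000225701.
Half-width = 1.960·√0.000225701/1.003473 = 0.02934.
So the interval runs from 0.4355 to 0.4942.

(0.4355, 0.4942)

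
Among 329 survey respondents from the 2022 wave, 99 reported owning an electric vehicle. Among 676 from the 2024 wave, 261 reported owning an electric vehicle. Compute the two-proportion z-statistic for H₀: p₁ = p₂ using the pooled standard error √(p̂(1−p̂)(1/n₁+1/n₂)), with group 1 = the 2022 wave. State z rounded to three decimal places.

z = -2.643

Sample proportions: p̂₁ = 99/329 = 0.30091 and p̂₂ = 261/676 = 0.38609.
Pooled p̂ = (99+261)/(329+676) = 360/1005 = 0.35821.
Pooled SE = √[0.2298953·0.00451880] ≈ 0.032231.
z = (p̂₁ − p̂₂)/SE = (0.30091 − 0.38609)/0.032231 = -0.08518/0.032231 = -2.643.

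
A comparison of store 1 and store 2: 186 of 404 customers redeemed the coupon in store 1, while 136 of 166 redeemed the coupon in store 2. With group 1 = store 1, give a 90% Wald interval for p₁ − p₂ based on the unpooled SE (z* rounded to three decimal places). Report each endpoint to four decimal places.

(-0.4227, -0.2950)

p̂₁ = 0.46040, p̂₂ = 0.81928, so the observed difference is -0.35888.
SE = √(0.000614930 + 0.000891941) = √0.001506871 = 0.038818.
The 90% critical value is z* = 1.645. Margin of error = 0.06386.
Interval: -0.35888 ± 0.06386 → (-0.4227, -0.2950).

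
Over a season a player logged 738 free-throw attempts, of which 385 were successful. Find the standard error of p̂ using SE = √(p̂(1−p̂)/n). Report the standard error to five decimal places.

SE = 0.01839

Sample proportion p̂ = 385/738 = 0.52168.
p̂(1−p̂) = 0.52168·0.47832 = 0.249530.
SE = √(0.249530/738) = √0.000338117 = 0.01839.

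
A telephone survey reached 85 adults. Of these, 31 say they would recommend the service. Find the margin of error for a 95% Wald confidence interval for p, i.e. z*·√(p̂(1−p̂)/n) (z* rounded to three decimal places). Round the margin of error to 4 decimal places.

ME = 0.1023

Sample proportion p̂ = 31/85 = 0.36471.
SE(p̂) = √(0.36471·0.63529/85) = 0.052209.
For 95% confidence, z* = 1.960.
Margin of error = z*·SE = 1.960 × 0.052209 = 0.1023.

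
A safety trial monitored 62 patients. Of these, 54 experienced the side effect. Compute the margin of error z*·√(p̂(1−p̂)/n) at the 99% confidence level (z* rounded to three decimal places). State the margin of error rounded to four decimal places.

ME = 0.1097

Sample proportion p̂ = 54/62 = 0.87097.
SE(p̂) = √(0.87097·0.12903/62) = 0.042575.
For 99% confidence, z* = 2.576.
Margin of error = z*·SE = 2.576 × 0.042575 = 0.1097.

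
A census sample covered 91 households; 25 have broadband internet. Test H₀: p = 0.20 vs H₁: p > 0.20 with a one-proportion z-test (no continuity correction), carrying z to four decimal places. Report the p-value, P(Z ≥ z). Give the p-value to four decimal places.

p-value = 0.0374

The sample proportion is 25/91 = 0.27473.
SE₀ = √(0.20·0.80/91) = 0.041931.
z = (p̂ − p₀)/SE = (25/91 − 0.20)/0.041931 ≈ 1.7821.
From the standard normal, P(Z ≥ z) = 0.0374.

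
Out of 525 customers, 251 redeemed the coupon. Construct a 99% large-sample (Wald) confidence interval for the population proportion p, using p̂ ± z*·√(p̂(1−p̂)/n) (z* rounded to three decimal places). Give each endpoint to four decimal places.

(0.4219, 0.5343)

The sample proportion is 251/525 = 0.47810.
SE = √(p̂(1−p̂)/n) = √(0.249520/525) = 0.021801.
The 99% critical value is z* = 2.576.
Margin = 2.576·0.021801 = 0.05616.
So the interval runs from 0.4219 to 0.5343.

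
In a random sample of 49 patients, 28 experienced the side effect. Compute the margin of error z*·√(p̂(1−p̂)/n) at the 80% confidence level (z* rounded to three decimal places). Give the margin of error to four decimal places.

With x = 28 successes in n = 49, p̂ = 0.57143.
Standard error of p̂: √(0.244898/49) = √0.004997918 = 0.070696.
For 80% confidence, z* = 1.282.
Margin of error = z*·SE = 1.282 × 0.070696 = 0.0906.

ME = 0.0906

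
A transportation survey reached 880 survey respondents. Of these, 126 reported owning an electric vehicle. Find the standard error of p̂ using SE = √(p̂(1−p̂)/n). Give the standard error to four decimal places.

SE = 0.0118

p̂ = 126/880 = 0.14318.
p̂(1−p̂) = 0.122679.
Dividing by n and taking the root: √0.000139408 = 0.0118.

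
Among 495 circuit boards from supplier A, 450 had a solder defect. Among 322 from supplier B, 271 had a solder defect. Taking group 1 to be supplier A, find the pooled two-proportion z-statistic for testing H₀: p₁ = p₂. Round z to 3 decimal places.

p̂₁ = 450/495 = 0.90909, p̂₂ = 271/322 = 0.84161.
Pooled p̂ = (450+271)/(495+322) = 721/817 = 0.88250.
SE = √[p̂(1−p̂)(1/n₁+1/n₂)] = √[0.88250·0.11750·(1/495+1/322)] ≈ 0.023055.
z = (p̂₁ − p̂₂)/SE = (0.90909 − 0.84161)/0.023055 = 0.06748/0.023055 = 2.927.

z = 2.927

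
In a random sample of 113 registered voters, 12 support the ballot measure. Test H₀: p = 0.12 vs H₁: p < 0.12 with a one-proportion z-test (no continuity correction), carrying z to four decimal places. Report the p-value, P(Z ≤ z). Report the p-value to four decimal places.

p-value = 0.3258

With x = 12 successes in n = 113, p̂ = 0.10619.
Under H₀, SE = √(p₀(1−p₀)/n) = √(0.12·0.88/113) = √0.000934513 = 0.030570.
Test statistic (full precision, shown to 4 dp): z = (12/113 − 0.12)/SE₀ ≈ -0.4516.
p-value = P(Z ≤ z) with z = -0.4516 → 0.3258.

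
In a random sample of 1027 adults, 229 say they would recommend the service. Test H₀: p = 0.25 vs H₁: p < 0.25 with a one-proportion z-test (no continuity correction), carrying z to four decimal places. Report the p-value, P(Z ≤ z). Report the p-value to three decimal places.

p̂ = 229/1027 = 0.22298.
Null standard error: √(0.25·0.75/1027) = √0.000182571 = 0.013512.
z = (p̂ − p₀)/SE = (229/1027 − 0.25)/0.013512 ≈ -1.9998.
p-value = P(Z ≤ z) with z = -1.9998 → 0.023.

p-value = 0.023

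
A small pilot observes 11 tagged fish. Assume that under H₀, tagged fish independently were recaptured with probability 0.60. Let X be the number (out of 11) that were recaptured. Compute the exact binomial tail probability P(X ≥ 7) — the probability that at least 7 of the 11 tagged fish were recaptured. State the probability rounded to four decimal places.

X is binomial with n = 11 and p = 0.60.
P(X ≥ 7) = Σ_{j=7}^{11} C(11,j)·0.60^j·0.40^{11−j}.
= 0.236490 + 0.177367 + 0.088684 + 0.026605 + 0.003628 = 0.5328.

P = 0.5328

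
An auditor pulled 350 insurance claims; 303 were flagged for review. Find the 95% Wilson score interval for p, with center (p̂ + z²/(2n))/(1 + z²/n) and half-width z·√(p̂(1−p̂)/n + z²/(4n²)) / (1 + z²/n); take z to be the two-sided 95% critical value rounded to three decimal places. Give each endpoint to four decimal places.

Here p̂ = 303/350 = 0.86571 and z = 1.960 (z² = 3.841600).
1 + z²/n = 1.010976.
Center = (0.86571 + 0.005488)/1.010976 = 0.86174.
Radicand: p̂(1−p̂)/n + z²/(4n²) = 0.000332152 + 0.000007840 = 0.000339992.
Half-width = 1.960·√0.000339992/1.010976 = 0.03575.
CI: 0.86174 ± 0.03575 = (0.8260, 0.8975).

(0.8260, 0.8975)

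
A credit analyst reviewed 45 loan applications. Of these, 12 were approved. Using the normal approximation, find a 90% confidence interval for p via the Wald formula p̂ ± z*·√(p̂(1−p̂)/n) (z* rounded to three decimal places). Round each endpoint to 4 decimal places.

p̂ = 12/45 = 0.26667.
Standard error of p̂: √(0.195556/45) = √0.004345679 = 0.065922.
For 90% confidence, z* = 1.645.
Margin of error: 1.645 × 0.065922 = 0.10844.
CI: 0.26667 ± 0.10844 = (0.1582, 0.3751).

(0.1582, 0.3751)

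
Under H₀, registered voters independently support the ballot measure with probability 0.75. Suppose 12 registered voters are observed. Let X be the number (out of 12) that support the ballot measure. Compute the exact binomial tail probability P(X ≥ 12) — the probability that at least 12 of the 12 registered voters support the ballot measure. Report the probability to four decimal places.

P = 0.0317

X ~ Binomial(n=12, p=0.75).
P(X ≥ 12) = C(12,12)·0.75^12·0.25^0.
= 0.031676 = 0.0317.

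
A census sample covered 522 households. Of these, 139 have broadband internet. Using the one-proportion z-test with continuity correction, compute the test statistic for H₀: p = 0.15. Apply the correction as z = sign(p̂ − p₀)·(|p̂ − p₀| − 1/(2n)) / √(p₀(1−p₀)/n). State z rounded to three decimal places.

z = 7.379

With x = 139 successes in n = 522, p̂ = 0.26628. p̂ − p₀ = 0.116284.
1/(2n) = 0.000958.
Corrected numerator: |0.116284| − 0.000958 = 0.115326.
Null standard error: √(0.15·0.85/522) = √0.000244253 = 0.015629.
z = (+)0.115326/0.015629 = 7.379.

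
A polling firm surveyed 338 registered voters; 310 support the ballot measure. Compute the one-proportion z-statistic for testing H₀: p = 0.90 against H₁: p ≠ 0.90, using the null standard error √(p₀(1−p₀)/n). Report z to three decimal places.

z = 1.052

With x = 310 successes in n = 338, p̂ = 0.91716.
SE₀ = √(0.90·0.10/338) = 0.016318.
z = (p̂ − p₀)/SE = (0.91716 − 0.90)/0.016318 = 1.052.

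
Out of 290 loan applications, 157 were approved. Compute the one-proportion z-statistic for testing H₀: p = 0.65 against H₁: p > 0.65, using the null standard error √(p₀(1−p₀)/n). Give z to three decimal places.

Sample proportion p̂ = 157/290 = 0.54138.
SE₀ = √(0.65·0.35/290) = 0.028009.
z = (p̂ − p₀)/SE = (0.54138 − 0.65)/0.028009 = -3.878.

z = -3.878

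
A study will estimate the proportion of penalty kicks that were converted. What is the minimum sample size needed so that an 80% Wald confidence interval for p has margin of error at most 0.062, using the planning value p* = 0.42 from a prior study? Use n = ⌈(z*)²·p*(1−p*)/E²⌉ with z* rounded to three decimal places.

For 80% confidence, z* = 1.282.
p*(1−p*) = 0.42·0.58 = 0.2436.
Required n before rounding: 1.643524 × 0.2436 / 0.062² = 104.153.
⌈104.153⌉ = 105.

n = 105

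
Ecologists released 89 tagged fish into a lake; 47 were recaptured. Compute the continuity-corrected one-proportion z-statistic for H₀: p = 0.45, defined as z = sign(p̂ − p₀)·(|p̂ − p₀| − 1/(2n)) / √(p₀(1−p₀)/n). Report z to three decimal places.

z = 1.374

The sample proportion is 47/89 = 0.52809. p̂ − p₀ = 0.078090.
1/(2n) = 0.005618.
Corrected numerator: |0.078090| − 0.005618 = 0.072472.
Under H₀, SE = √(p₀(1−p₀)/n) = √(0.45·0.55/89) = √0.002780899 = 0.052734.
z = (+)0.072472/0.052734 = 1.374.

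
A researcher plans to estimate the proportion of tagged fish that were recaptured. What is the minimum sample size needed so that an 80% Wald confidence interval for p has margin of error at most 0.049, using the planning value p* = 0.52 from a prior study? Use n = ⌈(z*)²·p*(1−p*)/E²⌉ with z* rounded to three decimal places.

The 80% critical value is z* = 1.282.
p*(1−p*) = 0.52·0.48 = 0.2496.
(z*)²·p*(1−p*)/E² = 1.643524·0.2496/0.002401 = 170.855.
⌈170.855⌉ = 171.

n = 171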